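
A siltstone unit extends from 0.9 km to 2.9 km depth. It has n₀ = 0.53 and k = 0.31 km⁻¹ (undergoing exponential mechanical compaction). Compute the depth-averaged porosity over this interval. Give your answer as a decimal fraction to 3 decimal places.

0.299

⟨n⟩ = (1/(z₂−z₁)) ∫ n₀ e^(−kz) dz = n₀·(e^(−k·z₁) − e^(−k·z₂)) / (k·(z₂−z₁))
e^(−0.31×0.9) = 0.7565; e^(−0.31×2.9) = 0.4070
⟨n⟩ = 0.53 × (0.7565 − 0.4070) / (0.31 × 2) = 0.53 × 0.5638 = 0.2988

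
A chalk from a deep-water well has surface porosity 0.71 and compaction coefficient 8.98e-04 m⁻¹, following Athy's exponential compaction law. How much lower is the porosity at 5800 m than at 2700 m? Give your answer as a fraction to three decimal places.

0.059

Working in km (1 km = 1000 m; c in km⁻¹ = c in m⁻¹ × 1000):
n(2.7) = 0.71·e^(−0.898×2.7) = 0.0628
n(5.8) = 0.71·e^(−0.898×5.8) = 0.0039
Δn = 0.0628 − 0.0039 = 0.0590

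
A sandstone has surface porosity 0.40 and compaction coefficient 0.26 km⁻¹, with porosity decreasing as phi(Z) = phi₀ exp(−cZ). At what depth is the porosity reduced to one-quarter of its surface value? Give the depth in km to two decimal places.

phi/phi₀ = 1/4 ⇒ exp(−c·Z) = 1/4 ⇒ Z = ln(4) / c
Z = 1.3863 / 0.26 = 5.332 km

5.33 km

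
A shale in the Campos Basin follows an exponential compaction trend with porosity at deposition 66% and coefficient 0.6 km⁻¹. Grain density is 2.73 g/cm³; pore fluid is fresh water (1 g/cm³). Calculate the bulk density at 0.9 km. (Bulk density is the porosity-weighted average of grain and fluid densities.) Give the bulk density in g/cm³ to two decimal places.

2.06 g/cm³

Porosity at depth: phi = 0.66·exp(−0.6×0.9) = 0.66×0.5827 = 0.3846
Bulk density: ρ_b = (1−phi)ρ_g + phi·ρ_f = 0.6154×2.73 + 0.3846×1
       = 1.680 + 0.385 = 2.065 g/cm³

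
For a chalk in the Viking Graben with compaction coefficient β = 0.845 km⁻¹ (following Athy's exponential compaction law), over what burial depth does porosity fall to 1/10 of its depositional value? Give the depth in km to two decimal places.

φ/φ₀ = 1/10 ⇒ exp(−β·z) = 1/10 ⇒ z = ln(10) / β
z = 2.3026 / 0.845 = 2.725 km

2.72 km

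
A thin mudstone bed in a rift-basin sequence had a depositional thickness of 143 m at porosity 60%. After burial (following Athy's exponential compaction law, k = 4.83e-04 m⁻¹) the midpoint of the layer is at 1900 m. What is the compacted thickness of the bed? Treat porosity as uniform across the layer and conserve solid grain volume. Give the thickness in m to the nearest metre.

75 m

Working in km (1 km = 1000 m; k in km⁻¹ = k in m⁻¹ × 1000):
Porosity at 1.9 km: phi = 0.6·exp(−0.483×1.9) = 0.2397
Solid-volume conservation: h(1−phi) = h₀(1−phi₀) ⇒ h = h₀·(1−phi₀)/(1−phi)
h = 0.143 × (1 − 0.6)/(1 − 0.2397) = 0.143 × 0.5261 = 0.0752 km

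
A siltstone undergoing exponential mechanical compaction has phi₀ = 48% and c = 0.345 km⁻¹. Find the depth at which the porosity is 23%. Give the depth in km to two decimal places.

Invert Athy's law: Z = ln(phi₀/phi) / c
Z = ln(0.48/0.23) / 0.345 = ln(2.087) / 0.345 = 0.7357 / 0.345 = 2.132 km

2.13 km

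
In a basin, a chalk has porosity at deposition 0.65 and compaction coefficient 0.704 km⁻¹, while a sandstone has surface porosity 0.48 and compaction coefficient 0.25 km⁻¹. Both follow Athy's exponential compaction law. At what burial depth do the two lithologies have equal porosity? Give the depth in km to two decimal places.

Set n₀ₐ e^(−kₐz) = n₀ᵦ e^(−kᵦz) ⇒ ln(n₀ₐ/n₀ᵦ) = (kₐ − kᵦ)·z
z = ln(0.65/0.48) / (0.704 − 0.25) = 0.3032 / 0.454 = 0.668 km

0.67 km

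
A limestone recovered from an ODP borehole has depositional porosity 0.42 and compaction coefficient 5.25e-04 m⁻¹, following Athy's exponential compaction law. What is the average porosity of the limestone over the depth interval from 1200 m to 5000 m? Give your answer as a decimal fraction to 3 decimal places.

Working in km (1 km = 1000 m; c in km⁻¹ = c in m⁻¹ × 1000):
⟨phi⟩ = (1/(z₂−z₁)) ∫ phi₀ e^(−cz) dz = phi₀·(e^(−c·z₁) − e^(−c·z₂)) / (c·(z₂−z₁))
e^(−0.525×1.2) = 0.5326; e^(−0.525×5) = 0.0724
⟨phi⟩ = 0.42 × (0.5326 − 0.0724) / (0.525 × 3.8) = 0.42 × 0.2307 = 0.0969

0.097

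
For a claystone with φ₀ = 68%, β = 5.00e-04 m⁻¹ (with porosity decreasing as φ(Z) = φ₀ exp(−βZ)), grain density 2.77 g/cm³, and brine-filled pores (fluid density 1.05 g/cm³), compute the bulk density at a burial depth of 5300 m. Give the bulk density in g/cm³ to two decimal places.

2.69 g/cm³

Working in km (1 km = 1000 m; β in km⁻¹ = β in m⁻¹ × 1000):
Porosity at depth: φ = 0.68·exp(−0.5×5.3) = 0.68×0.0707 = 0.0480
Bulk density: ρ_b = (1−φ)ρ_g + φ·ρ_f = 0.9520×2.77 + 0.0480×1.05
       = 2.637 + 0.050 = 2.687 g/cm³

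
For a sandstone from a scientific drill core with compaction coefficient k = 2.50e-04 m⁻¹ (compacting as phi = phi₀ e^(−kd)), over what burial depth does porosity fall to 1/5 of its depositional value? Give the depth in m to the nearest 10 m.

Working in km (1 km = 1000 m; k in km⁻¹ = k in m⁻¹ × 1000):
phi/phi₀ = 1/5 ⇒ exp(−k·d) = 1/5 ⇒ d = ln(5) / k
d = 1.6094 / 0.25 = 6.438 km

6440 m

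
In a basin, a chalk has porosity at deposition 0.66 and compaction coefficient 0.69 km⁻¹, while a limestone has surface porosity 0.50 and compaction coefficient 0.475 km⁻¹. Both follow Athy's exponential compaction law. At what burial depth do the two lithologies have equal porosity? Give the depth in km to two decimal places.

Set φ₀ₐ e^(−βₐd) = φ₀ᵦ e^(−βᵦd) ⇒ ln(φ₀ₐ/φ₀ᵦ) = (βₐ − βᵦ)·d
d = ln(0.66/0.5) / (0.69 − 0.475) = 0.2776 / 0.215 = 1.291 km

1.29 km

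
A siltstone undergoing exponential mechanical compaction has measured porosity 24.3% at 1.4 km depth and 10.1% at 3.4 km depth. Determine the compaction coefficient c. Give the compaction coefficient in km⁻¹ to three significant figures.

Athy: phi(z) = phi₀ e^(−cz) ⇒ phi₁/phi₂ = e^{c(z₂−z₁)} ⇒ c = ln(phi₁/phi₂)/(z₂−z₁)
c = ln(0.243/0.101) / (3.4 − 1.4) = ln(2.406) / 2 = 0.8779 / 2 = 0.439 km⁻¹

0.439 km⁻¹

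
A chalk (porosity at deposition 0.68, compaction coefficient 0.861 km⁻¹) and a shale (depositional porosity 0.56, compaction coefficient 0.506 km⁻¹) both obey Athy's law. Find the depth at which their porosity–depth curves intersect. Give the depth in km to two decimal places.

Set phi₀ₐ e^(−βₐZ) = phi₀ᵦ e^(−βᵦZ) ⇒ ln(phi₀ₐ/phi₀ᵦ) = (βₐ − βᵦ)·Z
Z = ln(0.68/0.56) / (0.861 − 0.506) = 0.1942 / 0.355 = 0.547 km

0.55 km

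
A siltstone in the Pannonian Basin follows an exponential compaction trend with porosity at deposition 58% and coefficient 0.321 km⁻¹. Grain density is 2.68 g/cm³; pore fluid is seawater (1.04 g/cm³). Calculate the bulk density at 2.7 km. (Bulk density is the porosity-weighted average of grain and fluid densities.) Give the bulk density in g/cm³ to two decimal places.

2.28 g/cm³

Porosity at depth: phi = 0.58·exp(−0.321×2.7) = 0.58×0.4203 = 0.2438
Bulk density: ρ_b = (1−phi)ρ_g + phi·ρ_f = 0.7562×2.68 + 0.2438×1.04
       = 2.027 + 0.254 = 2.280 g/cm³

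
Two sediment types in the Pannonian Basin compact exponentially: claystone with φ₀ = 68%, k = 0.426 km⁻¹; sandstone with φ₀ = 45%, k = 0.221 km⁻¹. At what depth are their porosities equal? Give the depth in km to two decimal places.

Set φ₀ₐ e^(−kₐd) = φ₀ᵦ e^(−kᵦd) ⇒ ln(φ₀ₐ/φ₀ᵦ) = (kₐ − kᵦ)·d
d = ln(0.68/0.45) / (0.426 − 0.221) = 0.4128 / 0.205 = 2.014 km

2.01 km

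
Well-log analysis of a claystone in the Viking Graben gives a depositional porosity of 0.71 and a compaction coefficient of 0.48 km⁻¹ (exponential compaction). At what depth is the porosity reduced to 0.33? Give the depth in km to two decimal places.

1.60 km

Invert Athy's law: z = ln(phi₀/phi) / c
z = ln(0.71/0.33) / 0.48 = ln(2.152) / 0.48 = 0.7662 / 0.48 = 1.596 km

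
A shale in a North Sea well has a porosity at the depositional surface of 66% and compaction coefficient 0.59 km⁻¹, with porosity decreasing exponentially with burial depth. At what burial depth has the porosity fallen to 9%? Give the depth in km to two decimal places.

3.38 km

Invert Athy's law: z = ln(φ₀/φ) / k
z = ln(0.66/0.09) / 0.59 = ln(7.333) / 0.59 = 1.9924 / 0.59 = 3.377 km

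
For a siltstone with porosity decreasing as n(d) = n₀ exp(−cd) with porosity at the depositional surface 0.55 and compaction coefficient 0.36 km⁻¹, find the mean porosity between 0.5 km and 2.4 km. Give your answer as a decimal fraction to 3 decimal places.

0.333

⟨n⟩ = (1/(d₂−d₁)) ∫ n₀ e^(−cd) dd = n₀·(e^(−c·d₁) − e^(−c·d₂)) / (c·(d₂−d₁))
e^(−0.36×0.5) = 0.8353; e^(−0.36×2.4) = 0.4215
⟨n⟩ = 0.55 × (0.8353 − 0.4215) / (0.36 × 1.9) = 0.55 × 0.6050 = 0.3327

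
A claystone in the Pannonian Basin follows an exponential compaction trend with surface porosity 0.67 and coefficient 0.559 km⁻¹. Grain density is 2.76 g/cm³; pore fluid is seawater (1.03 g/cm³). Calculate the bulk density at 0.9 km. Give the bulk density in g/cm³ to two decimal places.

2.06 g/cm³

Porosity at depth: phi = 0.67·exp(−0.559×0.9) = 0.67×0.6047 = 0.4051
Bulk density: ρ_b = (1−phi)ρ_g + phi·ρ_f = 0.5949×2.76 + 0.4051×1.03
       = 1.642 + 0.417 = 2.059 g/cm³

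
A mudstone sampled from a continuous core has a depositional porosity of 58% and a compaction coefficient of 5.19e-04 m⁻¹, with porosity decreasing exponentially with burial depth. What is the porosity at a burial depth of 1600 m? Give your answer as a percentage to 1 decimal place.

25.3%

Working in km (1 km = 1000 m; c in km⁻¹ = c in m⁻¹ × 1000):
φ = φ₀·exp(−c·d) = 0.58 × exp(−0.519 × 1.6) = 0.58 × exp(−0.8304)
  = 0.58 × 0.4359 = 0.2528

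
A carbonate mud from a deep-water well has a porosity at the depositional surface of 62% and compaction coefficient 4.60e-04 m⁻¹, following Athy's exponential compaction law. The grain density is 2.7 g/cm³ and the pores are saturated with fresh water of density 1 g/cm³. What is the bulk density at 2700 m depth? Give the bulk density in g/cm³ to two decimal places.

2.40 g/cm³

Working in km (1 km = 1000 m; β in km⁻¹ = β in m⁻¹ × 1000):
Porosity at depth: n = 0.62·exp(−0.46×2.7) = 0.62×0.2888 = 0.1791
Bulk density: ρ_b = (1−n)ρ_g + n·ρ_f = 0.8209×2.7 + 0.1791×1
       = 2.217 + 0.179 = 2.396 g/cm³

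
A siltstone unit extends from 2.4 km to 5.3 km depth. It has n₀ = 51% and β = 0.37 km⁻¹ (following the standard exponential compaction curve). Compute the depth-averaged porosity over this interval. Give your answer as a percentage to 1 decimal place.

⟨n⟩ = (1/(Z₂−Z₁)) ∫ n₀ e^(−βZ) dZ = n₀·(e^(−β·Z₁) − e^(−β·Z₂)) / (β·(Z₂−Z₁))
e^(−0.37×2.4) = 0.4115; e^(−0.37×5.3) = 0.1407
⟨n⟩ = 0.51 × (0.4115 − 0.1407) / (0.37 × 2.9) = 0.51 × 0.2523 = 0.1287

12.9%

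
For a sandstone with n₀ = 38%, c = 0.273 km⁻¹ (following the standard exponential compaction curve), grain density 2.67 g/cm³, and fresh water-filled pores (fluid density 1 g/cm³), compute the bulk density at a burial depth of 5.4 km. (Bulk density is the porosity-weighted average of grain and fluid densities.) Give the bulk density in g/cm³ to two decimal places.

2.52 g/cm³

Porosity at depth: n = 0.38·exp(−0.273×5.4) = 0.38×0.2290 = 0.0870
Bulk density: ρ_b = (1−n)ρ_g + n·ρ_f = 0.9130×2.67 + 0.0870×1
       = 2.438 + 0.087 = 2.525 g/cm³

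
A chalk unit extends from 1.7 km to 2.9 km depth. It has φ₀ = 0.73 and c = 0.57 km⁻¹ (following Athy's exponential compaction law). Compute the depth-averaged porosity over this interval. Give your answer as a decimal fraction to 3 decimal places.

⟨φ⟩ = (1/(d₂−d₁)) ∫ φ₀ e^(−cd) dd = φ₀·(e^(−c·d₁) − e^(−c·d₂)) / (c·(d₂−d₁))
e^(−0.57×1.7) = 0.3795; e^(−0.57×2.9) = 0.1915
⟨φ⟩ = 0.73 × (0.3795 − 0.1915) / (0.57 × 1.2) = 0.73 × 0.2748 = 0.2006

0.201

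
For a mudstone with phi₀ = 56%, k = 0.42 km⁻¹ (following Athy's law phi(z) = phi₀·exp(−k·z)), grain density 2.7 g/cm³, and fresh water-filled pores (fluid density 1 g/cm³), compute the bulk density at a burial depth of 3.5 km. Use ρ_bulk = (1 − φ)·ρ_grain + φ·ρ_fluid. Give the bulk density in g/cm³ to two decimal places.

2.48 g/cm³

Porosity at depth: phi = 0.56·exp(−0.42×3.5) = 0.56×0.2299 = 0.1288
Bulk density: ρ_b = (1−phi)ρ_g + phi·ρ_f = 0.8712×2.7 + 0.1288×1
       = 2.352 + 0.129 = 2.481 g/cm³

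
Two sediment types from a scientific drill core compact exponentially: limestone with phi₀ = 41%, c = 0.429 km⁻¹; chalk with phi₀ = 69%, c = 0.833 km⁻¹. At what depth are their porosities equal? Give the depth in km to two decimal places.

1.29 km

Set phi₀ₐ e^(−cₐZ) = phi₀ᵦ e^(−cᵦZ) ⇒ ln(phi₀ₐ/phi₀ᵦ) = (cₐ − cᵦ)·Z
Z = ln(0.41/0.69) / (0.429 − 0.833) = -0.5205 / -0.404 = 1.288 km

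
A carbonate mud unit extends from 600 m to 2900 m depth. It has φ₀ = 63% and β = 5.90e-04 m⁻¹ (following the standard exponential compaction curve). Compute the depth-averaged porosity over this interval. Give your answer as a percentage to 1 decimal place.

24.2%

Working in km (1 km = 1000 m; β in km⁻¹ = β in m⁻¹ × 1000):
⟨φ⟩ = (1/(z₂−z₁)) ∫ φ₀ e^(−βz) dz = φ₀·(e^(−β·z₁) − e^(−β·z₂)) / (β·(z₂−z₁))
e^(−0.59×0.6) = 0.7019; e^(−0.59×2.9) = 0.1807
⟨φ⟩ = 0.63 × (0.7019 − 0.1807) / (0.59 × 2.3) = 0.63 × 0.3841 = 0.2420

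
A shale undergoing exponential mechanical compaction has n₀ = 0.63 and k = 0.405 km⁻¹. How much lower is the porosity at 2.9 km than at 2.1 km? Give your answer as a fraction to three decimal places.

0.074

n(2.1) = 0.63·e^(−0.405×2.1) = 0.2691
n(2.9) = 0.63·e^(−0.405×2.9) = 0.1947
Δn = 0.2691 − 0.1947 = 0.0745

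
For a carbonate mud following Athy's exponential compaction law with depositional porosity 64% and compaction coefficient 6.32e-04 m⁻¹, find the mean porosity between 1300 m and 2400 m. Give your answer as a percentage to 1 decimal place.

20.3%

Working in km (1 km = 1000 m; c in km⁻¹ = c in m⁻¹ × 1000):
⟨phi⟩ = (1/(z₂−z₁)) ∫ phi₀ e^(−cz) dz = phi₀·(e^(−c·z₁) − e^(−c·z₂)) / (c·(z₂−z₁))
e^(−0.632×1.3) = 0.4397; e^(−0.632×2.4) = 0.2194
⟨phi⟩ = 0.64 × (0.4397 − 0.2194) / (0.632 × 1.1) = 0.64 × 0.3169 = 0.2028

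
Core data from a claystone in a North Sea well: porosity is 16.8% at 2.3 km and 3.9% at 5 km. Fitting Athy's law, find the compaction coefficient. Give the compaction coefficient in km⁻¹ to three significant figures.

0.541 km⁻¹

Athy: φ(Z) = φ₀ e^(−kZ) ⇒ φ₁/φ₂ = e^{k(Z₂−Z₁)} ⇒ k = ln(φ₁/φ₂)/(Z₂−Z₁)
k = ln(0.168/0.039) / (5 − 2.3) = ln(4.308) / 2.7 = 1.4604 / 2.7 = 0.5409 km⁻¹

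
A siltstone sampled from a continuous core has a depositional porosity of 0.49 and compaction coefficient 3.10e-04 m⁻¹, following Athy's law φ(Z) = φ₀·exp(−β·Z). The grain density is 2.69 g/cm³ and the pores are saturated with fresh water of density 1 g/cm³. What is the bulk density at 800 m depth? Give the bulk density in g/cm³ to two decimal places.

2.04 g/cm³

Working in km (1 km = 1000 m; β in km⁻¹ = β in m⁻¹ × 1000):
Porosity at depth: φ = 0.49·exp(−0.31×0.8) = 0.49×0.7804 = 0.3824
Bulk density: ρ_b = (1−φ)ρ_g + φ·ρ_f = 0.6176×2.69 + 0.3824×1
       = 1.661 + 0.382 = 2.044 g/cm³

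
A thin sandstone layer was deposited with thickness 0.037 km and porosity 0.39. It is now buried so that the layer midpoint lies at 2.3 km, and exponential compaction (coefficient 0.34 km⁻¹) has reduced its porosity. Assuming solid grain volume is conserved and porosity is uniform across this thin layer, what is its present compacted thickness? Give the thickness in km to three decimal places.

0.027 km

Porosity at 2.3 km: n = 0.39·exp(−0.34×2.3) = 0.1784
Solid-volume conservation: h(1−n) = h₀(1−n₀) ⇒ h = h₀·(1−n₀)/(1−n)
h = 0.037 × (1 − 0.39)/(1 − 0.1784) = 0.037 × 0.7425 = 0.0275 km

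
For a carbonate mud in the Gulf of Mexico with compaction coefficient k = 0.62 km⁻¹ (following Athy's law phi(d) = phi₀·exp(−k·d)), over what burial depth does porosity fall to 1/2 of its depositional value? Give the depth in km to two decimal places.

1.12 km

phi/phi₀ = 1/2 ⇒ exp(−k·d) = 1/2 ⇒ d = ln(2) / k
d = 0.6931 / 0.62 = 1.118 km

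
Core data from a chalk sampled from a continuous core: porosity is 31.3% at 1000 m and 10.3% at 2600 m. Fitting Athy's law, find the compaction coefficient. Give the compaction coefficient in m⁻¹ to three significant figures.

0.000695 m⁻¹

Working in km (1 km = 1000 m; c in km⁻¹ = c in m⁻¹ × 1000):
Athy: phi(d) = phi₀ e^(−cd) ⇒ phi₁/phi₂ = e^{c(d₂−d₁)} ⇒ c = ln(phi₁/phi₂)/(d₂−d₁)
c = ln(0.313/0.103) / (2.6 − 1) = ln(3.039) / 1.6 = 1.1115 / 1.6 = 0.6947 km⁻¹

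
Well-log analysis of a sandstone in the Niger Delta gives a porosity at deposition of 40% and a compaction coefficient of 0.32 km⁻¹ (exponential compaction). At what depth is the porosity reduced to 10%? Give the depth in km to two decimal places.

4.33 km

Invert Athy's law: d = ln(n₀/n) / β
d = ln(0.4/0.1) / 0.32 = ln(4) / 0.32 = 1.3863 / 0.32 = 4.332 km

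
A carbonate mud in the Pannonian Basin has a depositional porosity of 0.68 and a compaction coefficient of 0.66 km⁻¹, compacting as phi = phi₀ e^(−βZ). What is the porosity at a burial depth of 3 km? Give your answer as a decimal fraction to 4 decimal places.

phi = phi₀·exp(−β·Z) = 0.68 × exp(−0.66 × 3) = 0.68 × exp(−1.98)
  = 0.68 × 0.1381 = 0.0939

0.0939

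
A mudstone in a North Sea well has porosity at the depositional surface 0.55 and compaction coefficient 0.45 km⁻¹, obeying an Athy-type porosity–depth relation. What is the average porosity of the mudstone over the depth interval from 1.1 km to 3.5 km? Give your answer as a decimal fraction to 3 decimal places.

0.205

⟨phi⟩ = (1/(d₂−d₁)) ∫ phi₀ e^(−cd) dd = phi₀·(e^(−c·d₁) − e^(−c·d₂)) / (c·(d₂−d₁))
e^(−0.45×1.1) = 0.6096; e^(−0.45×3.5) = 0.2070
⟨phi⟩ = 0.55 × (0.6096 − 0.2070) / (0.45 × 2.4) = 0.55 × 0.3727 = 0.2050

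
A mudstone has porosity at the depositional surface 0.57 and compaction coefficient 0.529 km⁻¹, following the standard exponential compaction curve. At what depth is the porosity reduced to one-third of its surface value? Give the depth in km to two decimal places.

2.08 km

φ/φ₀ = 1/3 ⇒ exp(−c·Z) = 1/3 ⇒ Z = ln(3) / c
Z = 1.0986 / 0.529 = 2.077 km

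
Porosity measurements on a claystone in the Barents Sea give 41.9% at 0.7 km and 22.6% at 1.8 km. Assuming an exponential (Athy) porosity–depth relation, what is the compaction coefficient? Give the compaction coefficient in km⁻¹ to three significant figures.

0.561 km⁻¹

Athy: phi(z) = phi₀ e^(−βz) ⇒ phi₁/phi₂ = e^{β(z₂−z₁)} ⇒ β = ln(phi₁/phi₂)/(z₂−z₁)
β = ln(0.419/0.226) / (1.8 − 0.7) = ln(1.854) / 1.1 = 0.6173 / 1.1 = 0.5612 km⁻¹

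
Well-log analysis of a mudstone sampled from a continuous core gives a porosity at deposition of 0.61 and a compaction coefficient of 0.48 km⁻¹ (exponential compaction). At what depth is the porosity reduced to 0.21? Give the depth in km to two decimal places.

2.22 km

Invert Athy's law: d = ln(phi₀/phi) / c
d = ln(0.61/0.21) / 0.48 = ln(2.905) / 0.48 = 1.0664 / 0.48 = 2.222 km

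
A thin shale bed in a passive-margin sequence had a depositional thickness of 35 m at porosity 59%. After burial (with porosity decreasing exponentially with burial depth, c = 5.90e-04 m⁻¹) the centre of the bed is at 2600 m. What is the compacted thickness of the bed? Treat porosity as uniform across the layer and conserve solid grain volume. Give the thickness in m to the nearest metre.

Working in km (1 km = 1000 m; c in km⁻¹ = c in m⁻¹ × 1000):
Porosity at 2.6 km: phi = 0.59·exp(−0.59×2.6) = 0.1272
Solid-volume conservation: h(1−phi) = h₀(1−phi₀) ⇒ h = h₀·(1−phi₀)/(1−phi)
h = 0.035 × (1 − 0.59)/(1 − 0.1272) = 0.035 × 0.4698 = 0.0164 km

16 m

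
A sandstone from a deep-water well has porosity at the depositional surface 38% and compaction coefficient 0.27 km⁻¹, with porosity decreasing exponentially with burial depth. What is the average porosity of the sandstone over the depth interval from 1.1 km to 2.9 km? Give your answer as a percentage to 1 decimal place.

⟨phi⟩ = (1/(d₂−d₁)) ∫ phi₀ e^(−cd) dd = phi₀·(e^(−c·d₁) − e^(−c·d₂)) / (c·(d₂−d₁))
e^(−0.27×1.1) = 0.7430; e^(−0.27×2.9) = 0.4570
⟨phi⟩ = 0.38 × (0.7430 − 0.4570) / (0.27 × 1.8) = 0.38 × 0.5885 = 0.2236

22.4%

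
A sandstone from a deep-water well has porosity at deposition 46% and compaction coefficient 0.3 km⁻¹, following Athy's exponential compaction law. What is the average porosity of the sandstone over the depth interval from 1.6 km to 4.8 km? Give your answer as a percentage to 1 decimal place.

⟨n⟩ = (1/(Z₂−Z₁)) ∫ n₀ e^(−βZ) dZ = n₀·(e^(−β·Z₁) − e^(−β·Z₂)) / (β·(Z₂−Z₁))
e^(−0.3×1.6) = 0.6188; e^(−0.3×4.8) = 0.2369
⟨n⟩ = 0.46 × (0.6188 − 0.2369) / (0.3 × 3.2) = 0.46 × 0.3978 = 0.1830

18.3%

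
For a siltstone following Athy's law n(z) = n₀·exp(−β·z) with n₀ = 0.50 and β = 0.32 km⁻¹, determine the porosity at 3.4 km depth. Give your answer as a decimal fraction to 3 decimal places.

n = n₀·exp(−β·z) = 0.5 × exp(−0.32 × 3.4) = 0.5 × exp(−1.088)
  = 0.5 × 0.3369 = 0.1684

0.168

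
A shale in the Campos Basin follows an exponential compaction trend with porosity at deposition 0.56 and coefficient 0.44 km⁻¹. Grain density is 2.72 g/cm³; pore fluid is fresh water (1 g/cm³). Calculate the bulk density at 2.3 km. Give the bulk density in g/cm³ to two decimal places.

2.37 g/cm³

Porosity at depth: φ = 0.56·exp(−0.44×2.3) = 0.56×0.3635 = 0.2036
Bulk density: ρ_b = (1−φ)ρ_g + φ·ρ_f = 0.7964×2.72 + 0.2036×1
       = 2.166 + 0.204 = 2.370 g/cm³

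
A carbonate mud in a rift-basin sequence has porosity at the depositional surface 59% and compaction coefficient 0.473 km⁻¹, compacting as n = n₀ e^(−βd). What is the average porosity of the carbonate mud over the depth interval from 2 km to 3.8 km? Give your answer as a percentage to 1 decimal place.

15.4%

⟨n⟩ = (1/(d₂−d₁)) ∫ n₀ e^(−βd) dd = n₀·(e^(−β·d₁) − e^(−β·d₂)) / (β·(d₂−d₁))
e^(−0.473×2) = 0.3883; e^(−0.473×3.8) = 0.1657
⟨n⟩ = 0.59 × (0.3883 − 0.1657) / (0.473 × 1.8) = 0.59 × 0.2614 = 0.1542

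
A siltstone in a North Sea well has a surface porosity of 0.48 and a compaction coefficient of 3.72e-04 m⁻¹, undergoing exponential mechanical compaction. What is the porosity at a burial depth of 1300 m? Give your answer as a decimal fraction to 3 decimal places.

0.296

Working in km (1 km = 1000 m; k in km⁻¹ = k in m⁻¹ × 1000):
φ = φ₀·exp(−k·Z) = 0.48 × exp(−0.372 × 1.3) = 0.48 × exp(−0.4836)
  = 0.48 × 0.6166 = 0.2959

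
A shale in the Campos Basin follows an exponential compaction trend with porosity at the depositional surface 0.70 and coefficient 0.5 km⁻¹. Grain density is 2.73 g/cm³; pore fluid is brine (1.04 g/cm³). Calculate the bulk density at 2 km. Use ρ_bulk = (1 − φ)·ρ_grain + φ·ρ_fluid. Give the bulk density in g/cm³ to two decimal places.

2.29 g/cm³

Porosity at depth: φ = 0.7·exp(−0.5×2) = 0.7×0.3679 = 0.2575
Bulk density: ρ_b = (1−φ)ρ_g + φ·ρ_f = 0.7425×2.73 + 0.2575×1.04
       = 2.027 + 0.268 = 2.295 g/cm³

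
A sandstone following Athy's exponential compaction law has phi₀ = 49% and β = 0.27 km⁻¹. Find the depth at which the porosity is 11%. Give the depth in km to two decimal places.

Invert Athy's law: z = ln(phi₀/phi) / β
z = ln(0.49/0.11) / 0.27 = ln(4.455) / 0.27 = 1.4939 / 0.27 = 5.533 km

5.53 km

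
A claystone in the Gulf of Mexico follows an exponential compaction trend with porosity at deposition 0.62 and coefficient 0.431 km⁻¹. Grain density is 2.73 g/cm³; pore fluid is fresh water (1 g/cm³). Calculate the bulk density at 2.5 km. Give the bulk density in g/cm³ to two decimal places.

Porosity at depth: phi = 0.62·exp(−0.431×2.5) = 0.62×0.3404 = 0.2111
Bulk density: ρ_b = (1−phi)ρ_g + phi·ρ_f = 0.7889×2.73 + 0.2111×1
       = 2.154 + 0.211 = 2.365 g/cm³

2.36 g/cm³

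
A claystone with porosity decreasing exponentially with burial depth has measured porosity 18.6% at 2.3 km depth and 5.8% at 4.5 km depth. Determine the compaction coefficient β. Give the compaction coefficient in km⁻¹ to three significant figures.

Athy: phi(d) = phi₀ e^(−βd) ⇒ phi₁/phi₂ = e^{β(d₂−d₁)} ⇒ β = ln(phi₁/phi₂)/(d₂−d₁)
β = ln(0.186/0.058) / (4.5 − 2.3) = ln(3.207) / 2.2 = 1.1653 / 2.2 = 0.5297 km⁻¹

0.530 km⁻¹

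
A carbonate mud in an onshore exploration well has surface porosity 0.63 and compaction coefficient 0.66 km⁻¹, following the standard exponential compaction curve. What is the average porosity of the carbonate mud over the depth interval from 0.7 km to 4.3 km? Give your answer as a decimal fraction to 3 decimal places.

0.152

⟨phi⟩ = (1/(Z₂−Z₁)) ∫ phi₀ e^(−cZ) dZ = phi₀·(e^(−c·Z₁) − e^(−c·Z₂)) / (c·(Z₂−Z₁))
e^(−0.66×0.7) = 0.6300; e^(−0.66×4.3) = 0.0585
⟨phi⟩ = 0.63 × (0.6300 − 0.0585) / (0.66 × 3.6) = 0.63 × 0.2405 = 0.1515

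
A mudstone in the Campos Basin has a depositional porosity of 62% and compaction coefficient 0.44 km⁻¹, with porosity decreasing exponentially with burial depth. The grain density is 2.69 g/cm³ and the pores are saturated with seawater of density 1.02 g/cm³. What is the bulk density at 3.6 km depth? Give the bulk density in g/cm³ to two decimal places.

Porosity at depth: phi = 0.62·exp(−0.44×3.6) = 0.62×0.2052 = 0.1272
Bulk density: ρ_b = (1−phi)ρ_g + phi·ρ_f = 0.8728×2.69 + 0.1272×1.02
       = 2.348 + 0.130 = 2.478 g/cm³

2.48 g/cm³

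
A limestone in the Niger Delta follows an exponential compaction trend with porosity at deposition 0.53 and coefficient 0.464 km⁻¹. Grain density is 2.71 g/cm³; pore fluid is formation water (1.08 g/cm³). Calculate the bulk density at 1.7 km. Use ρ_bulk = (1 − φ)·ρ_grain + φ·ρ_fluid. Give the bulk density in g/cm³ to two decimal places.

Porosity at depth: φ = 0.53·exp(−0.464×1.7) = 0.53×0.4544 = 0.2408
Bulk density: ρ_b = (1−φ)ρ_g + φ·ρ_f = 0.7592×2.71 + 0.2408×1.08
       = 2.057 + 0.260 = 2.317 g/cm³

2.32 g/cm³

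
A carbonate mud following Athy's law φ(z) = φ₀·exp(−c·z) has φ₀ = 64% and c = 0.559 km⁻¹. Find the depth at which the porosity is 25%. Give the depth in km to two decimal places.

1.68 km

Invert Athy's law: z = ln(φ₀/φ) / c
z = ln(0.64/0.25) / 0.559 = ln(2.56) / 0.559 = 0.9400 / 0.559 = 1.682 km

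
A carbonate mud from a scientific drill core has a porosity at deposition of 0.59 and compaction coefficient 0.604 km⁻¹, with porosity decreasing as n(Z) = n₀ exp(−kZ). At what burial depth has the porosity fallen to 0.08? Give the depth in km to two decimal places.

Invert Athy's law: Z = ln(n₀/n) / k
Z = ln(0.59/0.08) / 0.604 = ln(7.375) / 0.604 = 1.9981 / 0.604 = 3.308 km

3.31 km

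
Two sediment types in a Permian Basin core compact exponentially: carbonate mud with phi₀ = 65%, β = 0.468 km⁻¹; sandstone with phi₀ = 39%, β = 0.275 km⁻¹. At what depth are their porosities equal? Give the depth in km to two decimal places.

Set phi₀ₐ e^(−βₐz) = phi₀ᵦ e^(−βᵦz) ⇒ ln(phi₀ₐ/phi₀ᵦ) = (βₐ − βᵦ)·z
z = ln(0.65/0.39) / (0.468 − 0.275) = 0.5108 / 0.193 = 2.647 km

2.65 km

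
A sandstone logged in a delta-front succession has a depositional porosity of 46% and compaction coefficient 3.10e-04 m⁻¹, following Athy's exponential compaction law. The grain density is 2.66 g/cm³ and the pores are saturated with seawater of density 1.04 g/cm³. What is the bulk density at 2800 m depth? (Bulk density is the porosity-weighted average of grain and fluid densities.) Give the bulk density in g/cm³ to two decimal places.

2.35 g/cm³

Working in km (1 km = 1000 m; k in km⁻¹ = k in m⁻¹ × 1000):
Porosity at depth: n = 0.46·exp(−0.31×2.8) = 0.46×0.4198 = 0.1931
Bulk density: ρ_b = (1−n)ρ_g + n·ρ_f = 0.8069×2.66 + 0.1931×1.04
       = 2.146 + 0.201 = 2.347 g/cm³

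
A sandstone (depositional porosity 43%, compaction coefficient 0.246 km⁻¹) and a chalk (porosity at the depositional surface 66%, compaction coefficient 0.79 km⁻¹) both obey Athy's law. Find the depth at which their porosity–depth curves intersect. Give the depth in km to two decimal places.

0.79 km

Set φ₀ₐ e^(−βₐz) = φ₀ᵦ e^(−βᵦz) ⇒ ln(φ₀ₐ/φ₀ᵦ) = (βₐ − βᵦ)·z
z = ln(0.43/0.66) / (0.246 − 0.79) = -0.4285 / -0.544 = 0.788 km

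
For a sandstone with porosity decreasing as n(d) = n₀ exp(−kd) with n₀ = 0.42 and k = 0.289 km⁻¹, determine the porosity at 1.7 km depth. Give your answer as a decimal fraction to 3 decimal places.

n = n₀·exp(−k·d) = 0.42 × exp(−0.289 × 1.7) = 0.42 × exp(−0.4913)
  = 0.42 × 0.6118 = 0.2570

0.257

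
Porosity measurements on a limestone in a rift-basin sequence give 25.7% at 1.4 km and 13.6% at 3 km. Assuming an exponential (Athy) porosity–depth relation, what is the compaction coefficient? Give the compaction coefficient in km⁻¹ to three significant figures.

Athy: phi(d) = phi₀ e^(−kd) ⇒ phi₁/phi₂ = e^{k(d₂−d₁)} ⇒ k = ln(phi₁/phi₂)/(d₂−d₁)
k = ln(0.257/0.136) / (3 − 1.4) = ln(1.89) / 1.6 = 0.6364 / 1.6 = 0.3978 km⁻¹

0.398 km⁻¹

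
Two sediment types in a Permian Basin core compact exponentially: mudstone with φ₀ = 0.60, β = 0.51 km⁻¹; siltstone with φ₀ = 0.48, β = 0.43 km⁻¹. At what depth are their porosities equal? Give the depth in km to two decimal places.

2.79 km

Set φ₀ₐ e^(−βₐZ) = φ₀ᵦ e^(−βᵦZ) ⇒ ln(φ₀ₐ/φ₀ᵦ) = (βₐ − βᵦ)·Z
Z = ln(0.6/0.48) / (0.51 − 0.43) = 0.2231 / 0.08 = 2.789 km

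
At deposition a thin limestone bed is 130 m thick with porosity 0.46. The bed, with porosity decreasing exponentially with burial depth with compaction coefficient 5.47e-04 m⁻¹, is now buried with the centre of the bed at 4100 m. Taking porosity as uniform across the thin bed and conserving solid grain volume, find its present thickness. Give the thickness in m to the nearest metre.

Working in km (1 km = 1000 m; β in km⁻¹ = β in m⁻¹ × 1000):
Porosity at 4.1 km: n = 0.46·exp(−0.547×4.1) = 0.0488
Solid-volume conservation: h(1−n) = h₀(1−n₀) ⇒ h = h₀·(1−n₀)/(1−n)
h = 0.13 × (1 − 0.46)/(1 − 0.0488) = 0.13 × 0.5677 = 0.0738 km

74 m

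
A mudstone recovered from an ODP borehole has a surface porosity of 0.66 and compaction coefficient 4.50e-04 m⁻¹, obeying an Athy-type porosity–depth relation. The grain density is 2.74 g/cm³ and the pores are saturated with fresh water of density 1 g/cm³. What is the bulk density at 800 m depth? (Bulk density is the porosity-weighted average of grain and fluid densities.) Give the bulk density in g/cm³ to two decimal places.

Working in km (1 km = 1000 m; c in km⁻¹ = c in m⁻¹ × 1000):
Porosity at depth: φ = 0.66·exp(−0.45×0.8) = 0.66×0.6977 = 0.4605
Bulk density: ρ_b = (1−φ)ρ_g + φ·ρ_f = 0.5395×2.74 + 0.4605×1
       = 1.478 + 0.460 = 1.939 g/cm³

1.94 g/cm³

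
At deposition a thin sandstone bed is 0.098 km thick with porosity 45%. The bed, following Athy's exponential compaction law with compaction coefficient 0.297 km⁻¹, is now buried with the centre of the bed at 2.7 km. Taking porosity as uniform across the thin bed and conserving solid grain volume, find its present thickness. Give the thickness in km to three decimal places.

Porosity at 2.7 km: n = 0.45·exp(−0.297×2.7) = 0.2018
Solid-volume conservation: h(1−n) = h₀(1−n₀) ⇒ h = h₀·(1−n₀)/(1−n)
h = 0.098 × (1 − 0.45)/(1 − 0.2018) = 0.098 × 0.6891 = 0.0675 km

0.068 km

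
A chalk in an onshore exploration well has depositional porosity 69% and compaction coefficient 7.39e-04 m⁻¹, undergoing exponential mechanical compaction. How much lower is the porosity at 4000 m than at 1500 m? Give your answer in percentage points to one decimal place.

Working in km (1 km = 1000 m; c in km⁻¹ = c in m⁻¹ × 1000):
phi(1.5) = 0.69·e^(−0.739×1.5) = 0.2277
phi(4) = 0.69·e^(−0.739×4) = 0.0359
Δphi = 0.2277 − 0.0359 = 0.1918

19.2 percentage points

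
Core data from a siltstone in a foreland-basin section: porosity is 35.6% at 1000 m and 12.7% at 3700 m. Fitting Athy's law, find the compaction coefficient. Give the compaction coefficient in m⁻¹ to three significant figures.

Working in km (1 km = 1000 m; β in km⁻¹ = β in m⁻¹ × 1000):
Athy: φ(z) = φ₀ e^(−βz) ⇒ φ₁/φ₂ = e^{β(z₂−z₁)} ⇒ β = ln(φ₁/φ₂)/(z₂−z₁)
β = ln(0.356/0.127) / (3.7 − 1) = ln(2.803) / 2.7 = 1.0307 / 2.7 = 0.3818 km⁻¹

0.000382 m⁻¹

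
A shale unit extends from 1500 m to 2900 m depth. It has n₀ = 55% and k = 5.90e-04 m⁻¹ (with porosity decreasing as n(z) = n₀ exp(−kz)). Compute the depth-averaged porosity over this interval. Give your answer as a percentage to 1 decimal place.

15.4%

Working in km (1 km = 1000 m; k in km⁻¹ = k in m⁻¹ × 1000):
⟨n⟩ = (1/(z₂−z₁)) ∫ n₀ e^(−kz) dz = n₀·(e^(−k·z₁) − e^(−k·z₂)) / (k·(z₂−z₁))
e^(−0.59×1.5) = 0.4127; e^(−0.59×2.9) = 0.1807
⟨n⟩ = 0.55 × (0.4127 − 0.1807) / (0.59 × 1.4) = 0.55 × 0.2809 = 0.1545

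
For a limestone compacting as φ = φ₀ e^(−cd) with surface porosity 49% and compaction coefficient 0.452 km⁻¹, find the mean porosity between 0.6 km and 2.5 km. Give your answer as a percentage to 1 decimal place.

25.1%

⟨φ⟩ = (1/(d₂−d₁)) ∫ φ₀ e^(−cd) dd = φ₀·(e^(−c·d₁) − e^(−c·d₂)) / (c·(d₂−d₁))
e^(−0.452×0.6) = 0.7625; e^(−0.452×2.5) = 0.3230
⟨φ⟩ = 0.49 × (0.7625 − 0.3230) / (0.452 × 1.9) = 0.49 × 0.5117 = 0.2507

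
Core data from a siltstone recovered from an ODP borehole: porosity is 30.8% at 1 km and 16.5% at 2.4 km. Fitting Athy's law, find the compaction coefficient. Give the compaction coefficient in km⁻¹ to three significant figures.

Athy: n(z) = n₀ e^(−βz) ⇒ n₁/n₂ = e^{β(z₂−z₁)} ⇒ β = ln(n₁/n₂)/(z₂−z₁)
β = ln(0.308/0.165) / (2.4 − 1) = ln(1.867) / 1.4 = 0.6242 / 1.4 = 0.4458 km⁻¹

0.446 km⁻¹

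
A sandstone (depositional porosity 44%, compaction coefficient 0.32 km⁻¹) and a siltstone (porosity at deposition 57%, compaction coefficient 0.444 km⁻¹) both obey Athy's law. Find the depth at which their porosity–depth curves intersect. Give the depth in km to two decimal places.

2.09 km

Set phi₀ₐ e^(−βₐd) = phi₀ᵦ e^(−βᵦd) ⇒ ln(phi₀ₐ/phi₀ᵦ) = (βₐ − βᵦ)·d
d = ln(0.44/0.57) / (0.32 − 0.444) = -0.2589 / -0.124 = 2.088 km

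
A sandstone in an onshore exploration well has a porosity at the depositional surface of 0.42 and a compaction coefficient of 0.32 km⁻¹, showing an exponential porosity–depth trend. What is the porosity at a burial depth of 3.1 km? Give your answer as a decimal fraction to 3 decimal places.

φ = φ₀·exp(−k·z) = 0.42 × exp(−0.32 × 3.1) = 0.42 × exp(−0.992)
  = 0.42 × 0.3708 = 0.1558

0.156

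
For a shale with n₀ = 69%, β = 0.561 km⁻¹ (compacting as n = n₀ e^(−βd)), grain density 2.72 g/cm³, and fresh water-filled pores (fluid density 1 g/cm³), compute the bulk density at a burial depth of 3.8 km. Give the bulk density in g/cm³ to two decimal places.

2.58 g/cm³

Porosity at depth: n = 0.69·exp(−0.561×3.8) = 0.69×0.1186 = 0.0819
Bulk density: ρ_b = (1−n)ρ_g + n·ρ_f = 0.9181×2.72 + 0.0819×1
       = 2.497 + 0.082 = 2.579 g/cm³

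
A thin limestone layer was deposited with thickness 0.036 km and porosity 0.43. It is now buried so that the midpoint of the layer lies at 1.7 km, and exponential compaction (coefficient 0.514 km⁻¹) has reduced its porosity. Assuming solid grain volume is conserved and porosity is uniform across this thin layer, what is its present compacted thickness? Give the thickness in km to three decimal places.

0.025 km

Porosity at 1.7 km: n = 0.43·exp(−0.514×1.7) = 0.1795
Solid-volume conservation: h(1−n) = h₀(1−n₀) ⇒ h = h₀·(1−n₀)/(1−n)
h = 0.036 × (1 − 0.43)/(1 − 0.1795) = 0.036 × 0.6947 = 0.0250 km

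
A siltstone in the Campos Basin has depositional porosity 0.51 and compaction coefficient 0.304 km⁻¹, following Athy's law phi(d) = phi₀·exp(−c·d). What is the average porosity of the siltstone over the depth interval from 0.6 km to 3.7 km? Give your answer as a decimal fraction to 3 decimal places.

⟨phi⟩ = (1/(d₂−d₁)) ∫ phi₀ e^(−cd) dd = phi₀·(e^(−c·d₁) − e^(−c·d₂)) / (c·(d₂−d₁))
e^(−0.304×0.6) = 0.8333; e^(−0.304×3.7) = 0.3247
⟨phi⟩ = 0.51 × (0.8333 − 0.3247) / (0.304 × 3.1) = 0.51 × 0.5396 = 0.2752

0.275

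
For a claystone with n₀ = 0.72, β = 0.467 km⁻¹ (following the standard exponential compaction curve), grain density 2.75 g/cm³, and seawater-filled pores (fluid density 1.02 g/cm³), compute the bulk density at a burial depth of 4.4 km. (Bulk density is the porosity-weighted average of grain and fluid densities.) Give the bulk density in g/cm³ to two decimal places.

2.59 g/cm³

Porosity at depth: n = 0.72·exp(−0.467×4.4) = 0.72×0.1281 = 0.0922
Bulk density: ρ_b = (1−n)ρ_g + n·ρ_f = 0.9078×2.75 + 0.0922×1.02
       = 2.496 + 0.094 = 2.590 g/cm³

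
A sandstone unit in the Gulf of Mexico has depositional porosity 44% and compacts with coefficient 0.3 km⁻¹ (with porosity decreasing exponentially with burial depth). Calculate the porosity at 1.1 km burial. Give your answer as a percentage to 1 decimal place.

n = n₀·exp(−c·Z) = 0.44 × exp(−0.3 × 1.1) = 0.44 × exp(−0.33)
  = 0.44 × 0.7189 = 0.3163

31.6%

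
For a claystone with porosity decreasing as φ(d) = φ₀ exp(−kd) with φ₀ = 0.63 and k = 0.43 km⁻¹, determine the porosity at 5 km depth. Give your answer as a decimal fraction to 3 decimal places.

φ = φ₀·exp(−k·d) = 0.63 × exp(−0.43 × 5) = 0.63 × exp(−2.15)
  = 0.63 × 0.1165 = 0.0734

0.073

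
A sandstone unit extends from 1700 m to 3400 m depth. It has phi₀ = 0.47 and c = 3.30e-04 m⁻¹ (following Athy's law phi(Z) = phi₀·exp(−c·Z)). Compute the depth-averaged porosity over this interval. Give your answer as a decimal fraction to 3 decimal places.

0.205

Working in km (1 km = 1000 m; c in km⁻¹ = c in m⁻¹ × 1000):
⟨phi⟩ = (1/(Z₂−Z₁)) ∫ phi₀ e^(−cZ) dZ = phi₀·(e^(−c·Z₁) − e^(−c·Z₂)) / (c·(Z₂−Z₁))
e^(−0.33×1.7) = 0.5706; e^(−0.33×3.4) = 0.3256
⟨phi⟩ = 0.47 × (0.5706 − 0.3256) / (0.33 × 1.7) = 0.47 × 0.4367 = 0.2053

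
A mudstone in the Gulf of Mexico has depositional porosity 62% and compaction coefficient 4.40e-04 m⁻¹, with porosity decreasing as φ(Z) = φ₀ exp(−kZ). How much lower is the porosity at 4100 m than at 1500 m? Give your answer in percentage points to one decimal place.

21.8 percentage points

Working in km (1 km = 1000 m; k in km⁻¹ = k in m⁻¹ × 1000):
φ(1.5) = 0.62·e^(−0.44×1.5) = 0.3204
φ(4.1) = 0.62·e^(−0.44×4.1) = 0.1021
Δφ = 0.3204 − 0.1021 = 0.2184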